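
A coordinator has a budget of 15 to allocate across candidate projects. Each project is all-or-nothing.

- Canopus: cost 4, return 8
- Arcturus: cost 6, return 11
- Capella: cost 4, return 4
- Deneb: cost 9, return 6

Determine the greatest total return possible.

23

Canopus + Arcturus: cost 4 + 6 = 10 ≤ 15, return 8 + 11 = 19.
Canopus + Arcturus + Capella: cost 4 + 6 + 4 = 14 ≤ 15, return 8 + 11 + 4 = 23.
Arcturus + Deneb: cost 6 + 9 = 15 ≤ 15, return 11 + 6 = 17.
Best is Canopus, Arcturus, and Capella with total return 23.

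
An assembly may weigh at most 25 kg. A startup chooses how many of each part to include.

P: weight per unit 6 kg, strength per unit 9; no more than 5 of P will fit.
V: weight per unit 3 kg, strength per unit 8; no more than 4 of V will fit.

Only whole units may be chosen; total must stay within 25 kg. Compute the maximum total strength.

This is a bounded integer knapsack.
2×P and 4×V: weight 24 ≤ 25, strength 2·9 + 4·8 = 50.
3×P and 2×V: weight 24 ≤ 25, strength 3·9 + 2·8 = 43.
Best is 50.

50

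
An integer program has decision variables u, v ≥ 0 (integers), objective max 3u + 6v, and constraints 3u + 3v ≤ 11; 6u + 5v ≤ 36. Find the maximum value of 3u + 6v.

(u,v)=(0,3) is feasible, giving 18.
(u,v)=(1,2) is feasible, giving 15.
(u,v)=(0,2) is feasible, giving 12.
No feasible integer point exceeds 18.

18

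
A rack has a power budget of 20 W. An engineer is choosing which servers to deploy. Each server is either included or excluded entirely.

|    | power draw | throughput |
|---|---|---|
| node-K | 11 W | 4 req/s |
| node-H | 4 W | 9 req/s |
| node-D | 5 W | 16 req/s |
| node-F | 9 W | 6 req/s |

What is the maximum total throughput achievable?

31

Treat it as a binary knapsack problem.
Allowing fractional choices, the relaxed optimum would be about 31.7, but servers are indivisible.
node-H + node-D: power draw 4 + 5 = 9 ≤ 20, throughput 9 + 16 = 25.
node-H + node-D + node-F: power draw 4 + 5 + 9 = 18 ≤ 20, throughput 9 + 16 + 6 = 31.
node-K + node-H + node-D: power draw 11 + 4 + 5 = 20 ≤ 20, throughput 4 + 9 + 16 = 29.
Best is node-H, node-D, and node-F with total throughput 31.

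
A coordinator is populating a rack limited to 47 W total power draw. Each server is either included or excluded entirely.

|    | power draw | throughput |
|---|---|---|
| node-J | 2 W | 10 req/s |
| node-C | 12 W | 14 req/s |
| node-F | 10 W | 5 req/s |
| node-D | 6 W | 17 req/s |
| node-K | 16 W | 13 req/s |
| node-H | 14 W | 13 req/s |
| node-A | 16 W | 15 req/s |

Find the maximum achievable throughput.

61

node-J + node-C + node-F + node-D + node-K: power draw 2 + 12 + 10 + 6 + 16 = 46 ≤ 47, throughput 10 + 14 + 5 + 17 + 13 = 59.
node-J + node-C + node-F + node-D + node-A: power draw 2 + 12 + 10 + 6 + 16 = 46 ≤ 47, throughput 10 + 14 + 5 + 17 + 15 = 61.
node-J + node-C + node-F + node-D + node-H: power draw 2 + 12 + 10 + 6 + 14 = 44 ≤ 47, throughput 10 + 14 + 5 + 17 + 13 = 59.
Best is node-J, node-C, node-F, node-D, and node-A with total throughput 61.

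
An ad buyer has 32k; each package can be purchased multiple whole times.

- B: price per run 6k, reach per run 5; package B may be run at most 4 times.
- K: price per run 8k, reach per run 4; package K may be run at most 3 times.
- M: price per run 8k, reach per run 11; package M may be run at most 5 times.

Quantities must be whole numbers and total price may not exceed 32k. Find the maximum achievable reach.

M has the best ratio (11/8); taking only M gives at most 4×11 = 44 (stopped by the price limit).
Optimal: 4×M: price 32 ≤ 32, reach 4·11 = 44.

44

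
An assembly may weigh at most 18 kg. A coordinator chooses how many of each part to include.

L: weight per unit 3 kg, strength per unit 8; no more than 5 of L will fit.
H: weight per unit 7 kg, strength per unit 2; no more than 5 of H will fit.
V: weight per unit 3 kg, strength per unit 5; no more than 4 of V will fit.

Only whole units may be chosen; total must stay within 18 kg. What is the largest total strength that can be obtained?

45

This is a bounded integer knapsack.
Take 5×L and 1×V: weight 18 ≤ 18, strength 5·8 + 1·5 = 45.
L has the best ratio (8/3) and is taken to its limit of 5; remaining capacity is filled optimally with the others.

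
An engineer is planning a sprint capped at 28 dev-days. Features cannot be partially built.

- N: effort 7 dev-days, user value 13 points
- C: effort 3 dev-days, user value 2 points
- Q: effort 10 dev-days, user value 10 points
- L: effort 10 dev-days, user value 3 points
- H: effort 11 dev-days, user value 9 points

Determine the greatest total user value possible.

32

This is a 0-1 knapsack instance.
Take N, Q, and H: effort 7 + 10 + 11 = 28 ≤ 28, user value 13 + 10 + 9 = 32.
No other feasible combination does better.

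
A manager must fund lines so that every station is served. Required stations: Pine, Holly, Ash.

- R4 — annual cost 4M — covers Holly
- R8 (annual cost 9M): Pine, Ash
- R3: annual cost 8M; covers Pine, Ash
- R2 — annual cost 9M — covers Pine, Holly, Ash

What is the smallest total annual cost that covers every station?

9

R2 alone covers Pine, Holly, Ash — every station.
Total annual cost: 9.
No cover costs less than 9.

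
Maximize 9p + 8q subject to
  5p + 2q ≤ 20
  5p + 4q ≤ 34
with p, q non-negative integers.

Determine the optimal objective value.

65

(p,q)=(1,7): 5·1+2·7=19≤20, 5·1+4·7=33≤34, objective 65.
(p,q)=(0,8): 5·0+2·8=16≤20, 5·0+4·8=32≤34, objective 64.
(p,q)=(1,6): 5·1+2·6=17≤20, 5·1+4·6=29≤34, objective 57.
No feasible integer point exceeds 65.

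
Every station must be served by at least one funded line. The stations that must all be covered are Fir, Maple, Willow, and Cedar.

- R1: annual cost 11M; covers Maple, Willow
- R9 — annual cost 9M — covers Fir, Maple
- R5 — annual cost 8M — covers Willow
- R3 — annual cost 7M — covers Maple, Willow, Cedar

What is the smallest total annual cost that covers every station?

16

Choose R9 and R3: together they cover Fir, Maple, Willow, Cedar — every station.
Total annual cost: 9 + 7 = 16.
No cover costs less than 16.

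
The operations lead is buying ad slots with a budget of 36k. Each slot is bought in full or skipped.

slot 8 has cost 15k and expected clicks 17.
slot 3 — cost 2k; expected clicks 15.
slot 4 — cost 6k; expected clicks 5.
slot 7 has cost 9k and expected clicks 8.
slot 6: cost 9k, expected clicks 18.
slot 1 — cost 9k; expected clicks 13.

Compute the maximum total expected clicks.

63

This is a 0-1 knapsack instance.
Take slot 8, slot 3, slot 6, and slot 1: cost 15 + 2 + 9 + 9 = 35 ≤ 36, expected clicks 17 + 15 + 18 + 13 = 63.
No other feasible combination does better.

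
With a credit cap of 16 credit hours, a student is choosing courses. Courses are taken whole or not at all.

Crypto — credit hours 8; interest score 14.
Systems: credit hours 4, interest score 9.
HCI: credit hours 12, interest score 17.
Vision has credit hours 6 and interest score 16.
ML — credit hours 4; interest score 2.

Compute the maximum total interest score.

Treat it as a binary knapsack problem.
Take Crypto and Vision: credit hours 8 + 6 = 14 ≤ 16, interest score 14 + 16 = 30.
No other feasible combination does better.

30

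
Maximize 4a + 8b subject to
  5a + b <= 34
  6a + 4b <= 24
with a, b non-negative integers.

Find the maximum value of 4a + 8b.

(a,b)=(0,6) is feasible, giving 48.
(a,b)=(0,5) is feasible, giving 40.
The best lattice point is (0,6), giving 48.

48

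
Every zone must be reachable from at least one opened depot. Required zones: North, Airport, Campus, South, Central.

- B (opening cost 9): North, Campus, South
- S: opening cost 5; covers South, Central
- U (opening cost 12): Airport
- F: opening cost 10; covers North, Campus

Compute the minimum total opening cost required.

Choose B, S, and U: together they cover North, Airport, Campus, South, Central — every zone.
Total opening cost: 9 + 5 + 12 = 26.

26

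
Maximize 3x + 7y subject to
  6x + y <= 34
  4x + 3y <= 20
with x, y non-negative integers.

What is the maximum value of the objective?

42

Relaxing integrality, the LP optimum is 46.67 at (x,y) = (0, 6.67), which is not an integer point.
(x,y)=(0,6): 6·0+1·6=6≤34, 4·0+3·6=18≤20, objective 42.
(x,y)=(1,5): 6·1+1·5=11≤34, 4·1+3·5=19≤20, objective 38.
(x,y)=(0,5): 6·0+1·5=5≤34, 4·0+3·5=15≤20, objective 35.
The best lattice point is (0,6), giving 42.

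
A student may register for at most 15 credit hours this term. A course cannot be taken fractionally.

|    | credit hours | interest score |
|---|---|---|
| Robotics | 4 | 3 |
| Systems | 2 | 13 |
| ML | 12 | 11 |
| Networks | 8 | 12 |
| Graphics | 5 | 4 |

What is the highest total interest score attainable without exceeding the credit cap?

29

This is a 0-1 knapsack instance.
Allowing fractional choices, the relaxed optimum would be about 29.6, but courses are indivisible.
Systems + Networks + Graphics: credit hours 2 + 8 + 5 = 15 ≤ 15, interest score 13 + 12 + 4 = 29.
Robotics + Systems + Networks: credit hours 4 + 2 + 8 = 14 ≤ 15, interest score 3 + 13 + 12 = 28.
Systems + Networks: credit hours 2 + 8 = 10 ≤ 15, interest score 13 + 12 = 25.
Best is Systems, Networks, and Graphics with total interest score 29.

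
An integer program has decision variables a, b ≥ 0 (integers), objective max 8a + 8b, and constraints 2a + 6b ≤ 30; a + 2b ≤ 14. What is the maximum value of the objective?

112

(a,b)=(14,0): 2·14+6·0=28≤30, 1·14+2·0=14≤14, objective 112.
(a,b)=(13,0): 2·13+6·0=26≤30, 1·13+2·0=13≤14, objective 104.
No feasible integer point exceeds 112.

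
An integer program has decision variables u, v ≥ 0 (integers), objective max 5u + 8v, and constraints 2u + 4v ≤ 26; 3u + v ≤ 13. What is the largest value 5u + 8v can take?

53

(u,v)=(1,6): 2·1+4·6=26≤26, 3·1+1·6=9≤13, objective 53.
(u,v)=(2,5): 2·2+4·5=24≤26, 3·2+1·5=11≤13, objective 50.
(u,v)=(0,6): 2·0+4·6=24≤26, 3·0+1·6=6≤13, objective 48.
(u,v)=(3,4): 2·3+4·4=22≤26, 3·3+1·4=13≤13, objective 47.
No feasible integer point exceeds 53.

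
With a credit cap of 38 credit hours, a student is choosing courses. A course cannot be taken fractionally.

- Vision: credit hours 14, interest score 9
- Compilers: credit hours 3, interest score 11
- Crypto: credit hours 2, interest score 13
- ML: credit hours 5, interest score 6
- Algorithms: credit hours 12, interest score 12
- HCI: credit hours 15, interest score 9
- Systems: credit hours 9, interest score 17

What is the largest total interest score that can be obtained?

Allowing fractional choices, the relaxed optimum would be about 63.5, but courses are indivisible.
Compilers + Crypto + ML + Algorithms + Systems: credit hours 3 + 2 + 5 + 12 + 9 = 31 ≤ 38, interest score 11 + 13 + 6 + 12 + 17 = 59.
Vision + Compilers + Crypto + ML + Systems: credit hours 14 + 3 + 2 + 5 + 9 = 33 ≤ 38, interest score 9 + 11 + 13 + 6 + 17 = 56.
Best is Compilers, Crypto, ML, Algorithms, and Systems with total interest score 59.

59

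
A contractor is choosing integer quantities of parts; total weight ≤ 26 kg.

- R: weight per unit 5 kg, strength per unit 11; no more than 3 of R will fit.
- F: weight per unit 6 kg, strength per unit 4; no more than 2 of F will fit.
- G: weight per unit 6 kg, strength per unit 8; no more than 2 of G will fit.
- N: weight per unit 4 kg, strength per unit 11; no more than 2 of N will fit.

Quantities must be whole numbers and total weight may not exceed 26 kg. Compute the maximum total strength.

N has the best ratio (11/4); taking only N gives at most 2×11 = 22 (stopped by the supply cap of 2).
Mixing does better — 3×R and 2×N: weight 23 ≤ 26, strength 3·11 + 2·11 = 55.

55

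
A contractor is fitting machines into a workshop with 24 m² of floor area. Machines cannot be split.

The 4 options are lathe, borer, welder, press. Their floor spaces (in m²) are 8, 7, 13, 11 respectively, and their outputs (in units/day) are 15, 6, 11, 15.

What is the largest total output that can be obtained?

lathe + press: floor space 8 + 11 = 19 ≤ 24, output 15 + 15 = 30.
lathe + welder: floor space 8 + 13 = 21 ≤ 24, output 15 + 11 = 26.
welder + press: floor space 13 + 11 = 24 ≤ 24, output 11 + 15 = 26.
Best is lathe and press with total output 30.

30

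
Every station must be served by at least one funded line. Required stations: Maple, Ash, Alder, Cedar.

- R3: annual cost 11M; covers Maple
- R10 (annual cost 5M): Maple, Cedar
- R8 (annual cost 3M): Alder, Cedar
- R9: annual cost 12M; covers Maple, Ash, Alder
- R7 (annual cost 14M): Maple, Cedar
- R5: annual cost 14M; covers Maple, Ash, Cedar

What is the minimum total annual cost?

The greedy cost-per-new-station heuristic would pick R8, R10, and R9 for 20, but a cheaper cover exists.
Choose R8 and R9: together they cover Maple, Ash, Alder, Cedar — every station.
Total annual cost: 3 + 12 = 15.
No cover costs less than 15.

15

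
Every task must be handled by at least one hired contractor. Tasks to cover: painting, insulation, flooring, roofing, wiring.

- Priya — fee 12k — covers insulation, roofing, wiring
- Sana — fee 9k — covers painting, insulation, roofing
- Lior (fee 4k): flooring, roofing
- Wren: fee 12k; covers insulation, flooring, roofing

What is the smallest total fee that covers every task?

25

This is an integer covering problem.
Choose Priya, Sana, and Lior: together they cover painting, insulation, flooring, roofing, wiring — every task.
Total fee: 12 + 9 + 4 = 25.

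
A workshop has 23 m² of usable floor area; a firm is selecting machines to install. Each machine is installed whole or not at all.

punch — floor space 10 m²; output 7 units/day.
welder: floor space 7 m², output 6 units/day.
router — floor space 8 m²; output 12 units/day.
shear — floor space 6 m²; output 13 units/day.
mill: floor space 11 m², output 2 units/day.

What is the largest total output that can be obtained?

31

Allowing fractional choices, the relaxed optimum would be about 32.4, but machines are indivisible.
punch + welder + shear: floor space 10 + 7 + 6 = 23 ≤ 23, output 7 + 6 + 13 = 26.
router + shear: floor space 8 + 6 = 14 ≤ 23, output 12 + 13 = 25.
welder + router + shear: floor space 7 + 8 + 6 = 21 ≤ 23, output 6 + 12 + 13 = 31.
Best is welder, router, and shear with total output 31.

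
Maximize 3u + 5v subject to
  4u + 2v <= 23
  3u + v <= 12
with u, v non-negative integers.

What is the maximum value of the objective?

Relaxing integrality, the LP optimum is 57.50 at (u,v) = (0, 11.5), which is not an integer point.
(u,v)=(0,11): 4·0+2·11=22≤23, 3·0+1·11=11≤12, objective 55.
(u,v)=(0,10): 4·0+2·10=20≤23, 3·0+1·10=10≤12, objective 50.
No feasible integer point exceeds 55.

55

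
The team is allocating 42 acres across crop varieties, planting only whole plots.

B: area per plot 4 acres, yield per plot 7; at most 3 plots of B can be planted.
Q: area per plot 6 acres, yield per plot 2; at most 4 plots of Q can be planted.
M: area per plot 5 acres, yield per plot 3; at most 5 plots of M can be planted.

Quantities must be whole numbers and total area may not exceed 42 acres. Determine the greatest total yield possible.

3×B, 1×Q, and 4×M: area 38 ≤ 42, yield 3·7 + 1·2 + 4·3 = 35.
3×B and 5×M: area 37 ≤ 42, yield 3·7 + 5·3 = 36.
Best is 36.

36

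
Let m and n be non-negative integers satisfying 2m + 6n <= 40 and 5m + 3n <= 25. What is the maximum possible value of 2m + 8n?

50

(m,n)=(1,6): 2·1+6·6=38≤40, 5·1+3·6=23≤25, objective 50.
(m,n)=(0,6): 2·0+6·6=36≤40, 5·0+3·6=18≤25, objective 48.
Maximum is 50 at (m,n)=(1,6).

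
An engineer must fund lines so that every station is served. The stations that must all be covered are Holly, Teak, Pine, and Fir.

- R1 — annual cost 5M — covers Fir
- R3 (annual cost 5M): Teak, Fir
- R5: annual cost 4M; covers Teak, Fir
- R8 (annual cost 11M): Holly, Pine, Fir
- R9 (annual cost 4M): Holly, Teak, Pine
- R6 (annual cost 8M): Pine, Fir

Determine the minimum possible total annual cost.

8

This is a weighted set-cover instance.
Choose R5 and R9: together they cover Holly, Teak, Pine, Fir — every station.
Total annual cost: 4 + 4 = 8.
No cover costs less than 8.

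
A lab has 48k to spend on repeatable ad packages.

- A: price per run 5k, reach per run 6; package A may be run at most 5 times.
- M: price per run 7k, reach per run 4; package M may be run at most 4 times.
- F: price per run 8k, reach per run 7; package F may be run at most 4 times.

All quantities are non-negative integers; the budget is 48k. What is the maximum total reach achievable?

A has the best ratio (6/5); taking only A gives at most 5×6 = 30 (stopped by the supply cap of 5).
Mixing does better — 5×A, 1×M, and 2×F: price 48 ≤ 48, reach 5·6 + 1·4 + 2·7 = 48.

48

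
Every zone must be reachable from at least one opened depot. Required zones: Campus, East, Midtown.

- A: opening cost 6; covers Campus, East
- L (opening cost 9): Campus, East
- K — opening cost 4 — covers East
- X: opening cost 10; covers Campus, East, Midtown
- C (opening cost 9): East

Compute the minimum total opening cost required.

X alone covers Campus, East, Midtown — every zone.
Total opening cost: 10.

10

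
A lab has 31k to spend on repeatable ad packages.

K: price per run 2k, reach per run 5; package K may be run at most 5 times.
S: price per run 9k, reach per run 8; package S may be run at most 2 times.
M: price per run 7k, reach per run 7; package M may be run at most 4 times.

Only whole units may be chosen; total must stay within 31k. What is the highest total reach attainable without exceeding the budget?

5×K and 3×M: price 31 ≤ 31, reach 5·5 + 3·7 = 46.
4×K, 1×S, and 2×M: price 31 ≤ 31, reach 4·5 + 1·8 + 2·7 = 42.
Best is 46.

46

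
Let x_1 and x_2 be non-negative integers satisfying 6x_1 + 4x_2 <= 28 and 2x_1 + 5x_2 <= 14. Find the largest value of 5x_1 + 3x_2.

Relaxing integrality, the LP optimum is 23.33 at (x_1,x_2) = (4.67, 0), which is not an integer point.
(x_1,x_2)=(4,1): 6·4+4·1=28≤28, 2·4+5·1=13≤14, objective 23.
(x_1,x_2)=(4,0): 6·4+4·0=24≤28, 2·4+5·0=8≤14, objective 20.
(x_1,x_2)=(3,1): 6·3+4·1=22≤28, 2·3+5·1=11≤14, objective 18.
No feasible integer point exceeds 23.

23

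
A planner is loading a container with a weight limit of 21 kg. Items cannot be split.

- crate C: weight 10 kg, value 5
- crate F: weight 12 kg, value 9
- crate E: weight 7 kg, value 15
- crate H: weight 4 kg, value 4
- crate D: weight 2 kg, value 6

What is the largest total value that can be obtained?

30

Allowing fractional choices, the relaxed optimum would be about 31.0, but items are indivisible.
crate C + crate E + crate D: weight 10 + 7 + 2 = 19 ≤ 21, value 5 + 15 + 6 = 26.
crate F + crate E + crate D: weight 12 + 7 + 2 = 21 ≤ 21, value 9 + 15 + 6 = 30.
crate E + crate H + crate D: weight 7 + 4 + 2 = 13 ≤ 21, value 15 + 4 + 6 = 25.
Best is crate F, crate E, and crate D with total value 30.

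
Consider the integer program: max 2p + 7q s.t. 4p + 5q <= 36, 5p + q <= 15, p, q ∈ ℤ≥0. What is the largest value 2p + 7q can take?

49

(p,q)=(0,7): 4·0+5·7=35≤36, 5·0+1·7=7≤15, objective 49.
(p,q)=(1,6): 4·1+5·6=34≤36, 5·1+1·6=11≤15, objective 44.
Maximum is 49 at (p,q)=(0,7).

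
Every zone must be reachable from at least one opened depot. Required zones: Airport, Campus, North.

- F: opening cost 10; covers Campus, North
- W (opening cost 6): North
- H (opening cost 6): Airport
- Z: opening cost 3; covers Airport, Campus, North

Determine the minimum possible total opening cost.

Z alone covers Airport, Campus, North — every zone.
Total opening cost: 3.
No cover costs less than 3.

3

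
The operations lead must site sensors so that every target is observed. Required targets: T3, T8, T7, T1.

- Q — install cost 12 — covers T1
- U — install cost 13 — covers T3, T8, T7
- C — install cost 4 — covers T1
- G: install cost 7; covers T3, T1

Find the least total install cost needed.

This is a weighted set-cover instance.
The greedy cost-per-new-target heuristic would pick G and U for 20, but a cheaper cover exists.
Choose U and C: together they cover T3, T8, T7, T1 — every target.
Total install cost: 13 + 4 = 17.
No cover costs less than 17.

17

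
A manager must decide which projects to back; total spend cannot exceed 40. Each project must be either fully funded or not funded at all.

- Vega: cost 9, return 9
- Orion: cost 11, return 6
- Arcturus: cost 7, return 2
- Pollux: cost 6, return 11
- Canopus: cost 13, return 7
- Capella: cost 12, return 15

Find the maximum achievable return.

42

Vega + Orion + Pollux + Capella: cost 9 + 11 + 6 + 12 = 38 ≤ 40, return 9 + 6 + 11 + 15 = 41.
Vega + Pollux + Canopus + Capella: cost 9 + 6 + 13 + 12 = 40 ≤ 40, return 9 + 11 + 7 + 15 = 42.
Best is Vega, Pollux, Canopus, and Capella with total return 42.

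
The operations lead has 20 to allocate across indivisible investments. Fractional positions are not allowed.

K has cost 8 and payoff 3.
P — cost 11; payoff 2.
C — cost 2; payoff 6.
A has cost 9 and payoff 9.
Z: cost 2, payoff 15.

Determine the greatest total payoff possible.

Allowing fractional choices, the relaxed optimum would be about 32.6, but investments are indivisible.
K + A + Z: cost 8 + 9 + 2 = 19 ≤ 20, payoff 3 + 9 + 15 = 27.
C + A + Z: cost 2 + 9 + 2 = 13 ≤ 20, payoff 6 + 9 + 15 = 30.
A + Z: cost 9 + 2 = 11 ≤ 20, payoff 9 + 15 = 24.
Best is C, A, and Z with total payoff 30.

30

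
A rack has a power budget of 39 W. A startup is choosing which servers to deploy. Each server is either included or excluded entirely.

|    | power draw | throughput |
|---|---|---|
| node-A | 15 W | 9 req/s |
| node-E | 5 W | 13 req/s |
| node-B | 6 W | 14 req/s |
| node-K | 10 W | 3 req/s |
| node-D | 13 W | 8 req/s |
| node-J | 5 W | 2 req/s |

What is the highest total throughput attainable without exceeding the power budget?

44

node-A + node-E + node-B + node-K: power draw 15 + 5 + 6 + 10 = 36 ≤ 39, throughput 9 + 13 + 14 + 3 = 39.
node-A + node-E + node-B + node-D: power draw 15 + 5 + 6 + 13 = 39 ≤ 39, throughput 9 + 13 + 14 + 8 = 44.
node-E + node-B + node-K + node-D + node-J: power draw 5 + 6 + 10 + 13 + 5 = 39 ≤ 39, throughput 13 + 14 + 3 + 8 + 2 = 40.
Best is node-A, node-E, node-B, and node-D with total throughput 44.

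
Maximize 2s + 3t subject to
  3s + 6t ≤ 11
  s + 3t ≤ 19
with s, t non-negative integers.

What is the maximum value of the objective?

(s,t)=(3,0) is feasible, giving 6.
(s,t)=(2,0) is feasible, giving 4.
No feasible integer point exceeds 6.

6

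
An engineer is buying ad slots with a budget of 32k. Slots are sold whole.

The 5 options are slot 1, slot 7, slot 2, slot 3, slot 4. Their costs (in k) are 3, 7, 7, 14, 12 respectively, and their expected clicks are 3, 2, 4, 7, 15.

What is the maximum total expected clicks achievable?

25

slot 1 + slot 3 + slot 4: cost 3 + 14 + 12 = 29 ≤ 32, expected clicks 3 + 7 + 15 = 25.
slot 1 + slot 7 + slot 2 + slot 4: cost 3 + 7 + 7 + 12 = 29 ≤ 32, expected clicks 3 + 2 + 4 + 15 = 24.
Best is slot 1, slot 3, and slot 4 with total expected clicks 25.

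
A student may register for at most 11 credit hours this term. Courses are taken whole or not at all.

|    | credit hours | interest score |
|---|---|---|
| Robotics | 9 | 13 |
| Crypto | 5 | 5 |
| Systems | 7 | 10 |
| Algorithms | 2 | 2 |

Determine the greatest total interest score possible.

Allowing fractional choices, the relaxed optimum would be about 15.9, but courses are indivisible.
Systems + Algorithms: credit hours 7 + 2 = 9 ≤ 11, interest score 10 + 2 = 12.
Robotics: credit hours 9 ≤ 11, interest score 13.
Robotics + Algorithms: credit hours 9 + 2 = 11 ≤ 11, interest score 13 + 2 = 15.
Best is Robotics and Algorithms with total interest score 15.

15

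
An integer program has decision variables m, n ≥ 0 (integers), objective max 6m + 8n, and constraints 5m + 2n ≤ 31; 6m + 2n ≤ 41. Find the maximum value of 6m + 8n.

120

Relaxing integrality, the LP optimum is 124.00 at (m,n) = (0, 15.5), which is not an integer point.
(m,n)=(0,15): 5·0+2·15=30≤31, 6·0+2·15=30≤41, objective 120.
(m,n)=(0,14): 5·0+2·14=28≤31, 6·0+2·14=28≤41, objective 112.
No feasible integer point exceeds 120.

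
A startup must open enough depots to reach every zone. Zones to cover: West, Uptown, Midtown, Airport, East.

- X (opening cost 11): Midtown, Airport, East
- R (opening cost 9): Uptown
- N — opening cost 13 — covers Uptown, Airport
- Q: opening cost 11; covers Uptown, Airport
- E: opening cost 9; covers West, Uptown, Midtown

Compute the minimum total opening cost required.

20

Choose X and E: together they cover West, Uptown, Midtown, Airport, East — every zone.
Total opening cost: 11 + 9 = 20.
No cover costs less than 20.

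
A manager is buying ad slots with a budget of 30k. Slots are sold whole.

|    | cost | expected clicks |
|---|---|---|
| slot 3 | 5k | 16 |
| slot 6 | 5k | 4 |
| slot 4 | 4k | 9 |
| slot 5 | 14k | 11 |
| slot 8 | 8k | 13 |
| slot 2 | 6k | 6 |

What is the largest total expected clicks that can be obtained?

48

Treat it as a binary knapsack problem.
Allowing fractional choices, the relaxed optimum would be about 49.6, but ad slots are indivisible.
slot 3 + slot 6 + slot 4 + slot 8: cost 5 + 5 + 4 + 8 = 22 ≤ 30, expected clicks 16 + 4 + 9 + 13 = 42.
slot 3 + slot 6 + slot 4 + slot 8 + slot 2: cost 5 + 5 + 4 + 8 + 6 = 28 ≤ 30, expected clicks 16 + 4 + 9 + 13 + 6 = 48.
slot 3 + slot 4 + slot 8 + slot 2: cost 5 + 4 + 8 + 6 = 23 ≤ 30, expected clicks 16 + 9 + 13 + 6 = 44.
Best is slot 3, slot 6, slot 4, slot 8, and slot 2 with total expected clicks 48.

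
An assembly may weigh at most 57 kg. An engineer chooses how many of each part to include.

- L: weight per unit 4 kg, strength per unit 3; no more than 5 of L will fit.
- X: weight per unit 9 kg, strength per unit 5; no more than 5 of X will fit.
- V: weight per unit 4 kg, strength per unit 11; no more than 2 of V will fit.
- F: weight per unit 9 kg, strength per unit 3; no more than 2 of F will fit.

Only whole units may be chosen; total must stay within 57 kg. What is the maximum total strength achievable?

52

This is a bounded integer knapsack.
V has the best ratio (11/4); taking only V gives at most 2×11 = 22 (stopped by the supply cap of 2).
Mixing does better — 5×L, 3×X, and 2×V: weight 55 ≤ 57, strength 5·3 + 3·5 + 2·11 = 52.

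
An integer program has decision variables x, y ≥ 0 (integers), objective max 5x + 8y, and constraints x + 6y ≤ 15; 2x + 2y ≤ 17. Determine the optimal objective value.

(x,y)=(7,1) is feasible, giving 43.
(x,y)=(8,0) is feasible, giving 40.
(x,y)=(6,1) is feasible, giving 38.
The best lattice point is (7,1), giving 43.

43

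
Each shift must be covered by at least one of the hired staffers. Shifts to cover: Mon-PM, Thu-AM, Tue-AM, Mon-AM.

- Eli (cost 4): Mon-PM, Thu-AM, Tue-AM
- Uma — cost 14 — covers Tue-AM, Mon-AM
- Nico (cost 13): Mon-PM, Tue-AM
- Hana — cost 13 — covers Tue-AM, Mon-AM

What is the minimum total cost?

Choose Eli and Hana: together they cover Mon-PM, Thu-AM, Tue-AM, Mon-AM — every shift.
Total cost: 4 + 13 = 17.
No cover costs less than 17.

17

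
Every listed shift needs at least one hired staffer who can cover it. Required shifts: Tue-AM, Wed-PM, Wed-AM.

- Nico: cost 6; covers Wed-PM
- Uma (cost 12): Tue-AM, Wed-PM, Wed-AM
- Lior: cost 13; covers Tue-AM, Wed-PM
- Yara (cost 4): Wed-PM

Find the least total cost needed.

Uma alone covers Tue-AM, Wed-PM, Wed-AM — every shift.
Total cost: 12.
No cover costs less than 12.

12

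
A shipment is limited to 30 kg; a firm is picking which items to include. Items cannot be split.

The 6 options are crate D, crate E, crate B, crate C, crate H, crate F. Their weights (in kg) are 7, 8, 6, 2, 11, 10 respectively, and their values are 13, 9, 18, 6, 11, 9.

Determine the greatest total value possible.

Allowing fractional choices, the relaxed optimum would be about 53.0, but items are indivisible.
crate D + crate E + crate B + crate C: weight 7 + 8 + 6 + 2 = 23 ≤ 30, value 13 + 9 + 18 + 6 = 46.
crate D + crate B + crate C + crate H: weight 7 + 6 + 2 + 11 = 26 ≤ 30, value 13 + 18 + 6 + 11 = 48.
Best is crate D, crate B, crate C, and crate H with total value 48.

48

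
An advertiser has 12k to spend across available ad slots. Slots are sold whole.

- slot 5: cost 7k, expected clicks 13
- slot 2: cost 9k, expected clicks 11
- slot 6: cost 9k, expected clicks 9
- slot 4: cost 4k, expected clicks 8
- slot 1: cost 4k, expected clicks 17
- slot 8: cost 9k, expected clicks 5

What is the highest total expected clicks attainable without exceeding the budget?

30

This is an integer program with binary decision variables.
Allowing fractional choices, the relaxed optimum would be about 32.4, but ad slots are indivisible.
slot 4 + slot 1: cost 4 + 4 = 8 ≤ 12, expected clicks 8 + 17 = 25.
slot 5 + slot 1: cost 7 + 4 = 11 ≤ 12, expected clicks 13 + 17 = 30.
slot 5 + slot 4: cost 7 + 4 = 11 ≤ 12, expected clicks 13 + 8 = 21.
Best is slot 5 and slot 1 with total expected clicks 30.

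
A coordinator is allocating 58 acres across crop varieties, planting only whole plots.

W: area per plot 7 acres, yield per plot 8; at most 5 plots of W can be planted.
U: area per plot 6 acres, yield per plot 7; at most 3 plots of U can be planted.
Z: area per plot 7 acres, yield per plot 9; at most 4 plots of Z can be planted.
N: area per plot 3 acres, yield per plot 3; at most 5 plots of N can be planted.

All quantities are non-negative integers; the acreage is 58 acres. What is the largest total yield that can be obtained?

This is a bounded integer knapsack.
3×U, 4×Z, and 4×N: area 58 ≤ 58, yield 3·7 + 4·9 + 4·3 = 69.
3×W, 1×U, 4×Z, and 1×N: area 58 ≤ 58, yield 3·8 + 1·7 + 4·9 + 1·3 = 70.
Best is 70.

70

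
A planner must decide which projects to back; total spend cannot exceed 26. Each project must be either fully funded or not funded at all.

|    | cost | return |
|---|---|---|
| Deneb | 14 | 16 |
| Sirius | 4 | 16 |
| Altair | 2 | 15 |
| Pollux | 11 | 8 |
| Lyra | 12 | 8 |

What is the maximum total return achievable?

47

This is a 0-1 knapsack instance.
Allowing fractional choices, the relaxed optimum would be about 51.4, but projects are indivisible.
Sirius + Altair + Pollux: cost 4 + 2 + 11 = 17 ≤ 26, return 16 + 15 + 8 = 39.
Deneb + Sirius + Altair: cost 14 + 4 + 2 = 20 ≤ 26, return 16 + 16 + 15 = 47.
Sirius + Altair + Lyra: cost 4 + 2 + 12 = 18 ≤ 26, return 16 + 15 + 8 = 39.
Best is Deneb, Sirius, and Altair with total return 47.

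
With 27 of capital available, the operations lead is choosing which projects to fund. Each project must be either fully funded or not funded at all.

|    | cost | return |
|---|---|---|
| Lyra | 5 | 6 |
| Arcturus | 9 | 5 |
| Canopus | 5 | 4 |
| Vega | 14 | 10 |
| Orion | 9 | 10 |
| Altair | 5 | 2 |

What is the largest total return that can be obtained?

22

Allowing fractional choices, the relaxed optimum would be about 25.7, but projects are indivisible.
Lyra + Canopus + Orion: cost 5 + 5 + 9 = 19 ≤ 27, return 6 + 4 + 10 = 20.
Lyra + Arcturus + Orion: cost 5 + 9 + 9 = 23 ≤ 27, return 6 + 5 + 10 = 21.
Lyra + Canopus + Orion + Altair: cost 5 + 5 + 9 + 5 = 24 ≤ 27, return 6 + 4 + 10 + 2 = 22.
Best is Lyra, Canopus, Orion, and Altair with total return 22.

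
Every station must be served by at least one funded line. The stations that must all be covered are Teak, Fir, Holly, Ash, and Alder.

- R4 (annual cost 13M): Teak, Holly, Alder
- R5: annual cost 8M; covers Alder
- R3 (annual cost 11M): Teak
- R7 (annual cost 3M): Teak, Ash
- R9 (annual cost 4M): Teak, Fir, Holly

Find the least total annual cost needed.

15

Choose R5, R7, and R9: together they cover Teak, Fir, Holly, Ash, Alder — every station.
Total annual cost: 8 + 3 + 4 = 15.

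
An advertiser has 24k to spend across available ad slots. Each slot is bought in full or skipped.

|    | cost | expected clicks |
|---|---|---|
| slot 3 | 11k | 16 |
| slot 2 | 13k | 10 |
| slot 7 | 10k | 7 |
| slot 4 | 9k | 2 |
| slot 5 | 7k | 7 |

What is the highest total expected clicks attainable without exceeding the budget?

26

slot 3 + slot 5: cost 11 + 7 = 18 ≤ 24, expected clicks 16 + 7 = 23.
slot 3 + slot 2: cost 11 + 13 = 24 ≤ 24, expected clicks 16 + 10 = 26.
Best is slot 3 and slot 2 with total expected clicks 26.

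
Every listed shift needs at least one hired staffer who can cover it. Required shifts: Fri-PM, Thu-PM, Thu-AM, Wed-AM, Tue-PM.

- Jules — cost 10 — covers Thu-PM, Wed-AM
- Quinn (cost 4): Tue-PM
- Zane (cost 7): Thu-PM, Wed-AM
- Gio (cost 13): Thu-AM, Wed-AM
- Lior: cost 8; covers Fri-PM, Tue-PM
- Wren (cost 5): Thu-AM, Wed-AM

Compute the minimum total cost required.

This is a weighted set-cover instance.
The greedy cost-per-new-shift heuristic would pick Wren, Quinn, Zane, and Lior for 24, but a cheaper cover exists.
Choose Zane, Lior, and Wren: together they cover Fri-PM, Thu-PM, Thu-AM, Wed-AM, Tue-PM — every shift.
Total cost: 7 + 8 + 5 = 20.
No cover costs less than 20.

20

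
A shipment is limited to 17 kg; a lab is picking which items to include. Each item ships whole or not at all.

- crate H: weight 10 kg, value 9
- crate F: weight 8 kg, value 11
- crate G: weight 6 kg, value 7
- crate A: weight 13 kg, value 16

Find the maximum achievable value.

crate F + crate G: weight 8 + 6 = 14 ≤ 17, value 11 + 7 = 18.
crate A: weight 13 ≤ 17, value 16.
Best is crate F and crate G with total value 18.

18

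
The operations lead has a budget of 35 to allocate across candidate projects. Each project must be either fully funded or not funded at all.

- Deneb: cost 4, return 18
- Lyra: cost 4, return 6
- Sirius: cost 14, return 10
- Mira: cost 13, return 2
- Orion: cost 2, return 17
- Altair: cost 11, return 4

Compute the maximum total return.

55

Deneb + Lyra + Sirius + Orion + Altair: cost 4 + 4 + 14 + 2 + 11 = 35 ≤ 35, return 18 + 6 + 10 + 17 + 4 = 55.
Deneb + Lyra + Sirius + Orion: cost 4 + 4 + 14 + 2 = 24 ≤ 35, return 18 + 6 + 10 + 17 = 51.
Deneb + Sirius + Orion + Altair: cost 4 + 14 + 2 + 11 = 31 ≤ 35, return 18 + 10 + 17 + 4 = 49.
Best is Deneb, Lyra, Sirius, Orion, and Altair with total return 55.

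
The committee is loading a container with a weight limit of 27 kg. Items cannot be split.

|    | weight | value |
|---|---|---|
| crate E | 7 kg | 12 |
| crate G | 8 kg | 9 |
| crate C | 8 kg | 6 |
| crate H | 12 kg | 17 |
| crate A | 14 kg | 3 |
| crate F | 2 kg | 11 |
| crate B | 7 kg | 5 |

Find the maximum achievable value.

Take crate E, crate H, and crate F: weight 7 + 12 + 2 = 21 ≤ 27, value 12 + 17 + 11 = 40.
No other feasible combination does better.

40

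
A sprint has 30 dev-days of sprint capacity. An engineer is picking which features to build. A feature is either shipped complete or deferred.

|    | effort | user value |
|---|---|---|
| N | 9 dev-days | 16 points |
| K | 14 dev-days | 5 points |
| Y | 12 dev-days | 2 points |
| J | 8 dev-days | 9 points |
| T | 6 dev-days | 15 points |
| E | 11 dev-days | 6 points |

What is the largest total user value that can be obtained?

Allowing fractional choices, the relaxed optimum would be about 43.8, but features are indivisible.
N + K + T: effort 9 + 14 + 6 = 29 ≤ 30, user value 16 + 5 + 15 = 36.
N + J + T: effort 9 + 8 + 6 = 23 ≤ 30, user value 16 + 9 + 15 = 40.
N + T + E: effort 9 + 6 + 11 = 26 ≤ 30, user value 16 + 15 + 6 = 37.
Best is N, J, and T with total user value 40.

40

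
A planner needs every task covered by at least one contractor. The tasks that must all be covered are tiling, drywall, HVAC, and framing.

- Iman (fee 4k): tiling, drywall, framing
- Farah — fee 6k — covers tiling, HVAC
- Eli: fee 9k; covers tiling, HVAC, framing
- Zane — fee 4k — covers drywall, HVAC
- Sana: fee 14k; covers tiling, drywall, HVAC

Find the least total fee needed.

This is an integer covering problem.
Choose Iman and Zane: together they cover tiling, drywall, HVAC, framing — every task.
Total fee: 4 + 4 = 8.
No cover costs less than 8.

8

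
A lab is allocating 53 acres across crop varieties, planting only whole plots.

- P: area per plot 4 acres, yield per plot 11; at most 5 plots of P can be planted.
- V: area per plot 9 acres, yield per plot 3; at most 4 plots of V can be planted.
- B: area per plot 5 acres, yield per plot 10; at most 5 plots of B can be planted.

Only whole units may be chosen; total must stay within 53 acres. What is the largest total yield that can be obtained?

This is a bounded integer knapsack.
5×P and 5×B: area 45 ≤ 53, yield 5·11 + 5·10 = 105.
5×P, 1×V, and 4×B: area 49 ≤ 53, yield 5·11 + 1·3 + 4·10 = 98.
Best is 105.

105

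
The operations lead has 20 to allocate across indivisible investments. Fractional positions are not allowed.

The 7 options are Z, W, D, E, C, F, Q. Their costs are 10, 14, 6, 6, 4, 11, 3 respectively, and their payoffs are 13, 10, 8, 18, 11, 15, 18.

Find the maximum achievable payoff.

55

This is a 0-1 knapsack instance.
E + F + Q: cost 6 + 11 + 3 = 20 ≤ 20, payoff 18 + 15 + 18 = 51.
D + E + C + Q: cost 6 + 6 + 4 + 3 = 19 ≤ 20, payoff 8 + 18 + 11 + 18 = 55.
Best is D, E, C, and Q with total payoff 55.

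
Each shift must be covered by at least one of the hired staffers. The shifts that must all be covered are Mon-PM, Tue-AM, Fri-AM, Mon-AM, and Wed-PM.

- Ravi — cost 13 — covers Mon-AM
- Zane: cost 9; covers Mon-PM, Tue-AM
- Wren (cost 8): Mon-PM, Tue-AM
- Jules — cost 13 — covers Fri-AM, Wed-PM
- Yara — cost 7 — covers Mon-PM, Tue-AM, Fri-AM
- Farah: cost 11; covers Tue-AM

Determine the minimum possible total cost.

Choose Ravi, Jules, and Yara: together they cover Mon-PM, Tue-AM, Fri-AM, Mon-AM, Wed-PM — every shift.
Total cost: 13 + 13 + 7 = 33.

33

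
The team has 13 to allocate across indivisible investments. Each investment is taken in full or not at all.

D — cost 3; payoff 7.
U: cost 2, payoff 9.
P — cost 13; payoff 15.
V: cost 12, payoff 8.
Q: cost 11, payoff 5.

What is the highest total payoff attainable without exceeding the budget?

This is a 0-1 knapsack instance.
Allowing fractional choices, the relaxed optimum would be about 25.2, but investments are indivisible.
D + U: cost 3 + 2 = 5 ≤ 13, payoff 7 + 9 = 16.
P: cost 13 ≤ 13, payoff 15.
Best is D and U with total payoff 16.

16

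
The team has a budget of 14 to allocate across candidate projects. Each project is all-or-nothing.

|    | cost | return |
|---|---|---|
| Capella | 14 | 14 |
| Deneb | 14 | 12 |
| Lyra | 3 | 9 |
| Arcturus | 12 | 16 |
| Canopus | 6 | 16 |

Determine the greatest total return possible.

25

Allowing fractional choices, the relaxed optimum would be about 31.7, but projects are indivisible.
Canopus: cost 6 ≤ 14, return 16.
Lyra + Canopus: cost 3 + 6 = 9 ≤ 14, return 9 + 16 = 25.
Best is Lyra and Canopus with total return 25.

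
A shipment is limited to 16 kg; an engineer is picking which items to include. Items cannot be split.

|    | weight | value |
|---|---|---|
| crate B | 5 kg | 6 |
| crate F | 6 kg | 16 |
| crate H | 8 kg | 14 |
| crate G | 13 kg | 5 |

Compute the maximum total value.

This is a 0-1 knapsack instance.
Allowing fractional choices, the relaxed optimum would be about 32.4, but items are indivisible.
crate B + crate H: weight 5 + 8 = 13 ≤ 16, value 6 + 14 = 20.
crate F + crate H: weight 6 + 8 = 14 ≤ 16, value 16 + 14 = 30.
crate B + crate F: weight 5 + 6 = 11 ≤ 16, value 6 + 16 = 22.
Best is crate F and crate H with total value 30.

30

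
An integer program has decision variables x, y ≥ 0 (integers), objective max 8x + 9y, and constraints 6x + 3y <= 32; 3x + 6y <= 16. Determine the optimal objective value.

The continuous relaxation peaks at (5.33, 0) with value 42.67; rounding to a feasible lattice point costs some objective.
(x,y)=(5,0): 6·5+3·0=30≤32, 3·5+6·0=15≤16, objective 40.
(x,y)=(4,0): 6·4+3·0=24≤32, 3·4+6·0=12≤16, objective 32.
The best lattice point is (5,0), giving 40.

40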